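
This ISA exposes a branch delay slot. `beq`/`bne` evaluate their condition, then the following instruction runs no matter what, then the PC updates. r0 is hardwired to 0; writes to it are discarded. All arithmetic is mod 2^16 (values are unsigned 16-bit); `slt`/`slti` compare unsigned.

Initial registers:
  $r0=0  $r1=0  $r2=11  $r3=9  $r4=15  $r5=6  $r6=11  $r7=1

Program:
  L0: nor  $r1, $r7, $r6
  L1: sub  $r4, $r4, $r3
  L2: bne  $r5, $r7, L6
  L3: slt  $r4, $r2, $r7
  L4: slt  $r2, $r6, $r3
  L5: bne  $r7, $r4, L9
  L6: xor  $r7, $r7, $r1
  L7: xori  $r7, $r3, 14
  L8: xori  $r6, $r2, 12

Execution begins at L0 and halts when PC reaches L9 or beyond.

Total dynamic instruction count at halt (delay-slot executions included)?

7

[0] nor  $r1, $r7, $r6  →  {$r0:0, $r1:65524, $r2:11, $r3:9, $r4:15, $r5:6, $r6:11, $r7:1}
[1] sub  $r4, $r4, $r3  →  {$r0:0, $r1:65524, $r2:11, $r3:9, $r4:6, $r5:6, $r6:11, $r7:1}
[2] bne  $r5, $r7, L6  →  {$r0:0, $r1:65524, $r2:11, $r3:9, $r4:6, $r5:6, $r6:11, $r7:1}  ⟨branch taken⟩
[3] slt  $r4, $r2, $r7  →  {$r0:0, $r1:65524, $r2:11, $r3:9, $r4:0, $r5:6, $r6:11, $r7:1}
[6] xor  $r7, $r7, $r1  →  {$r0:0, $r1:65524, $r2:11, $r3:9, $r4:0, $r5:6, $r6:11, $r7:65525}
[7] xori  $r7, $r3, 14  →  {$r0:0, $r1:65524, $r2:11, $r3:9, $r4:0, $r5:6, $r6:11, $r7:7}
[8] xori  $r6, $r2, 12  →  {$r0:0, $r1:65524, $r2:11, $r3:9, $r4:0, $r5:6, $r6:7, $r7:7}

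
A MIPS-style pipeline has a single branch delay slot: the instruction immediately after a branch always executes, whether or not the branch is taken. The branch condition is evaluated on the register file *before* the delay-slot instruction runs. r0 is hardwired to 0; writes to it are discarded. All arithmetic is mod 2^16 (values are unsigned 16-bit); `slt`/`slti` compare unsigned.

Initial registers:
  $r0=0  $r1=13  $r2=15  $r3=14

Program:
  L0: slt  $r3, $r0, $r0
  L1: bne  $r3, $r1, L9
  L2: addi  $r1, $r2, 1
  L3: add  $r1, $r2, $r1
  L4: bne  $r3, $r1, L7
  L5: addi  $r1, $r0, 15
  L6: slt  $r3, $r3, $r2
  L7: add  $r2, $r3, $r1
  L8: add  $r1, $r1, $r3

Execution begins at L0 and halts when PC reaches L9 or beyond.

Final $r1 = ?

16

[0] slt  $r3, $r0, $r0  →  {$r0:0, $r1:13, $r2:15, $r3:0}
[1] bne  $r3, $r1, L9  →  {$r0:0, $r1:13, $r2:15, $r3:0}  ⟨branch taken⟩
[2] addi  $r1, $r2, 1  →  {$r0:0, $r1:16, $r2:15, $r3:0}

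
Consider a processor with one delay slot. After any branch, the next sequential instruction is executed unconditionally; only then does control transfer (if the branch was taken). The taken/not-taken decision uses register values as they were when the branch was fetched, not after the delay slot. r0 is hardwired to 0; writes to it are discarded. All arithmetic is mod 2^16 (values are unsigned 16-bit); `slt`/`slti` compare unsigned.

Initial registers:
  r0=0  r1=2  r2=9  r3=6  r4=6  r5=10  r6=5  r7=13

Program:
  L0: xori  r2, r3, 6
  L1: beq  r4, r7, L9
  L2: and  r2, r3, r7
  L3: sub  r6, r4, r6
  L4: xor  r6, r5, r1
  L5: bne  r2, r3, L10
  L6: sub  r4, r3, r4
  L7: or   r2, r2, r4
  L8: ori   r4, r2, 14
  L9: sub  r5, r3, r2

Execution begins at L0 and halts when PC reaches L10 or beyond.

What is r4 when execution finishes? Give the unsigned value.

0

[0] xori  r2, r3, 6  →  {r0:0, r1:2, r2:0, r3:6, r4:6, r5:10, r6:5, r7:13}
[1] beq  r4, r7, L9  →  {r0:0, r1:2, r2:0, r3:6, r4:6, r5:10, r6:5, r7:13}  ⟨branch fallthrough⟩
[2] and  r2, r3, r7  →  {r0:0, r1:2, r2:4, r3:6, r4:6, r5:10, r6:5, r7:13}
[3] sub  r6, r4, r6  →  {r0:0, r1:2, r2:4, r3:6, r4:6, r5:10, r6:1, r7:13}
[4] xor  r6, r5, r1  →  {r0:0, r1:2, r2:4, r3:6, r4:6, r5:10, r6:8, r7:13}
[5] bne  r2, r3, L10  →  {r0:0, r1:2, r2:4, r3:6, r4:6, r5:10, r6:8, r7:13}  ⟨branch taken⟩
[6] sub  r4, r3, r4  →  {r0:0, r1:2, r2:4, r3:6, r4:0, r5:10, r6:8, r7:13}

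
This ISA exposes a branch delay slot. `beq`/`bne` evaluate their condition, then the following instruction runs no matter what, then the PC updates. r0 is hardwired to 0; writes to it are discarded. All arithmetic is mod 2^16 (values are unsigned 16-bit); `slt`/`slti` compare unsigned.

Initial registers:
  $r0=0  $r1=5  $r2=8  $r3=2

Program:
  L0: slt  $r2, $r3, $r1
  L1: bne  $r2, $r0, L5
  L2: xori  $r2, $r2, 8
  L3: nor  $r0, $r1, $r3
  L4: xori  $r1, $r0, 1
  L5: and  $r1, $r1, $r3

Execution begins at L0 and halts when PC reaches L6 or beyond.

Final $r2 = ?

#0 slt  $r2, $r3, $r1 ; 0/5/1/2
#1 bne  $r2, $r0, L5 ; 0/5/1/2 ; →target
#2 xori  $r2, $r2, 8 ; 0/5/9/2
#5 and  $r1, $r1, $r3 ; 0/0/9/2

9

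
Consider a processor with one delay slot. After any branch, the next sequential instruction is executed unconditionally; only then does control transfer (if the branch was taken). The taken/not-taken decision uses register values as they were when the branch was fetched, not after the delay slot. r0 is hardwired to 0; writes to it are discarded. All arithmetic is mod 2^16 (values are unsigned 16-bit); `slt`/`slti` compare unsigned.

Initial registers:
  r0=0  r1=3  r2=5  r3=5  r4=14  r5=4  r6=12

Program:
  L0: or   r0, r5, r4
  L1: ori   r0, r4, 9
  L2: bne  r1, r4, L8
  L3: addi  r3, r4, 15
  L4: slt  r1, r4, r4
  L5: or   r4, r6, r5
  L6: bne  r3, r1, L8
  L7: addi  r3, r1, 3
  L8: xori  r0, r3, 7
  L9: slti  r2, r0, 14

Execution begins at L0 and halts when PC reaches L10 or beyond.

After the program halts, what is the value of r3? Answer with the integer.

#0 or   r0, r5, r4 ; 0/3/5/5/14/4/12
#1 ori   r0, r4, 9 ; 0/3/5/5/14/4/12
#2 bne  r1, r4, L8 ; 0/3/5/5/14/4/12 ; →target
#3 addi  r3, r4, 15 ; 0/3/5/29/14/4/12
#8 xori  r0, r3, 7 ; 0/3/5/29/14/4/12
#9 slti  r2, r0, 14 ; 0/3/1/29/14/4/12

29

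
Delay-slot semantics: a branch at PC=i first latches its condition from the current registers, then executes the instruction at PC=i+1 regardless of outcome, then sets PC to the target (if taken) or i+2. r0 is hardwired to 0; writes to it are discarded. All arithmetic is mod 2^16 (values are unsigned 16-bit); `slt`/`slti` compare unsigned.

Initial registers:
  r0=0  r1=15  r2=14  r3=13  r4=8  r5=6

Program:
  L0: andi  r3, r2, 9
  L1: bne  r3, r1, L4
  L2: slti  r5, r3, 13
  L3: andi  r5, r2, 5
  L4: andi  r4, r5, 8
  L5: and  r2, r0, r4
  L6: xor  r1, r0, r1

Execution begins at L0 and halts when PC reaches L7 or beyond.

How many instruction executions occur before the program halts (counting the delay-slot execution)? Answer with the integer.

PC=0  andi  r3, r2, 9        | r0=0 r1=15 r2=14 r3=8 r4=8 r5=6
PC=1  bne  r3, r1, L4        | r0=0 r1=15 r2=14 r3=8 r4=8 r5=6  [TAKEN]
PC=2  slti  r5, r3, 13       | r0=0 r1=15 r2=14 r3=8 r4=8 r5=1
PC=4  andi  r4, r5, 8        | r0=0 r1=15 r2=14 r3=8 r4=0 r5=1
PC=5  and  r2, r0, r4        | r0=0 r1=15 r2=0 r3=8 r4=0 r5=1
PC=6  xor  r1, r0, r1        | r0=0 r1=15 r2=0 r3=8 r4=0 r5=1

6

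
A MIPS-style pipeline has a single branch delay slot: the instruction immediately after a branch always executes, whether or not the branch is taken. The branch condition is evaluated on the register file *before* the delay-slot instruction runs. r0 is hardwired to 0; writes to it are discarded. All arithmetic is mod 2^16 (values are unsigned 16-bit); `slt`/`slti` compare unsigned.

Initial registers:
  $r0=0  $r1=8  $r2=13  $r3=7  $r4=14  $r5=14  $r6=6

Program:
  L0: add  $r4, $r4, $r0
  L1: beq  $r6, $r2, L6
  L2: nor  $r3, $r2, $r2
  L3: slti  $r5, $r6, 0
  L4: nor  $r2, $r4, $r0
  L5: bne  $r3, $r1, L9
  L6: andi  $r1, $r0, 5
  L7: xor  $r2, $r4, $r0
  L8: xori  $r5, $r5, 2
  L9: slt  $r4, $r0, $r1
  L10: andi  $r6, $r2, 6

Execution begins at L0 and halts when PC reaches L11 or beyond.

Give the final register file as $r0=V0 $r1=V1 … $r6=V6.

#0 add  $r4, $r4, $r0 ; 0/8/13/7/14/14/6
#1 beq  $r6, $r2, L6 ; 0/8/13/7/14/14/6 ; →fallthru
#2 nor  $r3, $r2, $r2 ; 0/8/13/65522/14/14/6
#3 slti  $r5, $r6, 0 ; 0/8/13/65522/14/0/6
#4 nor  $r2, $r4, $r0 ; 0/8/65521/65522/14/0/6
#5 bne  $r3, $r1, L9 ; 0/8/65521/65522/14/0/6 ; →target
#6 andi  $r1, $r0, 5 ; 0/0/65521/65522/14/0/6
#9 slt  $r4, $r0, $r1 ; 0/0/65521/65522/0/0/6
#10 andi  $r6, $r2, 6 ; 0/0/65521/65522/0/0/0

$r0=0 $r1=0 $r2=65521 $r3=65522 $r4=0 $r5=0 $r6=0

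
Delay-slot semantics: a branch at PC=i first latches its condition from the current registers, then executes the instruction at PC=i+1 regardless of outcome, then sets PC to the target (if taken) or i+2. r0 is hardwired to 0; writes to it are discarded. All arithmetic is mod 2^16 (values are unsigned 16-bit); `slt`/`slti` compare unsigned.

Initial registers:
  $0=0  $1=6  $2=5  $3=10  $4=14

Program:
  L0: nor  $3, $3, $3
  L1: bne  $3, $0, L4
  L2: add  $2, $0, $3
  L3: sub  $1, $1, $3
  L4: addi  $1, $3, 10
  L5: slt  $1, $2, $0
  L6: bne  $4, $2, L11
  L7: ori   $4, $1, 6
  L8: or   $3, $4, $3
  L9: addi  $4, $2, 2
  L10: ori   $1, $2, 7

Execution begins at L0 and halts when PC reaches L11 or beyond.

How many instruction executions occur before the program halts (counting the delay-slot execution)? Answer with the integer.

7

#0 nor  $3, $3, $3 ; 0/6/5/65525/14
#1 bne  $3, $0, L4 ; 0/6/5/65525/14 ; →target
#2 add  $2, $0, $3 ; 0/6/65525/65525/14
#4 addi  $1, $3, 10 ; 0/65535/65525/65525/14
#5 slt  $1, $2, $0 ; 0/0/65525/65525/14
#6 bne  $4, $2, L11 ; 0/0/65525/65525/14 ; →target
#7 ori   $4, $1, 6 ; 0/0/65525/65525/6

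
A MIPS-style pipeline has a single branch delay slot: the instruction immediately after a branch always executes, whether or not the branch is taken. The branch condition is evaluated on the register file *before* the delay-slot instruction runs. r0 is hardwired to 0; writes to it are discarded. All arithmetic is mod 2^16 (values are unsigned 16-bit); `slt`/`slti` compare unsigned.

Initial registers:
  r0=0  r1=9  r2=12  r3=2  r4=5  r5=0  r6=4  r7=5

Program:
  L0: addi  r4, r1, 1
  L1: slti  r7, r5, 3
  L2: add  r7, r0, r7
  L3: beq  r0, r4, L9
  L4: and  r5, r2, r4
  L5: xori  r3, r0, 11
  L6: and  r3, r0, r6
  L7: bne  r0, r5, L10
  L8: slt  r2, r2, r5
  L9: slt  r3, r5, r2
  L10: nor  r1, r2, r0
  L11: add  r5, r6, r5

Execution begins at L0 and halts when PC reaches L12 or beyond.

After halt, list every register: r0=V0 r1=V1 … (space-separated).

[0] addi  r4, r1, 1  →  {r0:0, r1:9, r2:12, r3:2, r4:10, r5:0, r6:4, r7:5}
[1] slti  r7, r5, 3  →  {r0:0, r1:9, r2:12, r3:2, r4:10, r5:0, r6:4, r7:1}
[2] add  r7, r0, r7  →  {r0:0, r1:9, r2:12, r3:2, r4:10, r5:0, r6:4, r7:1}
[3] beq  r0, r4, L9  →  {r0:0, r1:9, r2:12, r3:2, r4:10, r5:0, r6:4, r7:1}  ⟨branch fallthrough⟩
[4] and  r5, r2, r4  →  {r0:0, r1:9, r2:12, r3:2, r4:10, r5:8, r6:4, r7:1}
[5] xori  r3, r0, 11  →  {r0:0, r1:9, r2:12, r3:11, r4:10, r5:8, r6:4, r7:1}
[6] and  r3, r0, r6  →  {r0:0, r1:9, r2:12, r3:0, r4:10, r5:8, r6:4, r7:1}
[7] bne  r0, r5, L10  →  {r0:0, r1:9, r2:12, r3:0, r4:10, r5:8, r6:4, r7:1}  ⟨branch taken⟩
[8] slt  r2, r2, r5  →  {r0:0, r1:9, r2:0, r3:0, r4:10, r5:8, r6:4, r7:1}
[10] nor  r1, r2, r0  →  {r0:0, r1:65535, r2:0, r3:0, r4:10, r5:8, r6:4, r7:1}
[11] add  r5, r6, r5  →  {r0:0, r1:65535, r2:0, r3:0, r4:10, r5:12, r6:4, r7:1}

r0=0 r1=65535 r2=0 r3=0 r4=10 r5=12 r6=4 r7=1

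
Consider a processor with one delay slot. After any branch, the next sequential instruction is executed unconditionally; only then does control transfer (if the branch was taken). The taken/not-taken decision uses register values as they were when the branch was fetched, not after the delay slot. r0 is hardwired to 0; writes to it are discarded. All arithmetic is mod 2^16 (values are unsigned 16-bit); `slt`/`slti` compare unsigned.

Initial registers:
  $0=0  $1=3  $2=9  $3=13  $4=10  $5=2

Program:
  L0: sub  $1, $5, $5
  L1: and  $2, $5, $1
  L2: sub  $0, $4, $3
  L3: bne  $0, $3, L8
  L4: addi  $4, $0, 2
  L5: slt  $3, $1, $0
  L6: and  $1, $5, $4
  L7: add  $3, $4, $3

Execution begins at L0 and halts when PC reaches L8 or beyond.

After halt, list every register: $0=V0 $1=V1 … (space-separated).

$0=0 $1=0 $2=0 $3=13 $4=2 $5=2

#0 sub  $1, $5, $5 ; 0/0/9/13/10/2
#1 and  $2, $5, $1 ; 0/0/0/13/10/2
#2 sub  $0, $4, $3 ; 0/0/0/13/10/2
#3 bne  $0, $3, L8 ; 0/0/0/13/10/2 ; →target
#4 addi  $4, $0, 2 ; 0/0/0/13/2/2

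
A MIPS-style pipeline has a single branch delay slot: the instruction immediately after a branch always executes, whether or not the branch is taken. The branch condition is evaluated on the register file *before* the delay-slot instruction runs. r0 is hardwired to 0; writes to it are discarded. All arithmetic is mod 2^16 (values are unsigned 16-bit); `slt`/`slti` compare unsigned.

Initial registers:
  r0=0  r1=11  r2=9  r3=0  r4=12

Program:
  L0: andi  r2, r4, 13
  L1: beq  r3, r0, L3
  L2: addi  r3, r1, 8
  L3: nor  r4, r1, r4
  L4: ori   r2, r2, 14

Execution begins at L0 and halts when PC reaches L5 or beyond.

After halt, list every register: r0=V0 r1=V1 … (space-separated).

  step pc=0: andi  r2, r4, 13  regs=(0,11,12,0,12)
  step pc=1: beq  r3, r0, L3  cond=T  regs=(0,11,12,0,12)
  step pc=2: addi  r3, r1, 8  regs=(0,11,12,19,12)
  step pc=3: nor  r4, r1, r4  regs=(0,11,12,19,65520)
  step pc=4: ori   r2, r2, 14  regs=(0,11,14,19,65520)

r0=0 r1=11 r2=14 r3=19 r4=65520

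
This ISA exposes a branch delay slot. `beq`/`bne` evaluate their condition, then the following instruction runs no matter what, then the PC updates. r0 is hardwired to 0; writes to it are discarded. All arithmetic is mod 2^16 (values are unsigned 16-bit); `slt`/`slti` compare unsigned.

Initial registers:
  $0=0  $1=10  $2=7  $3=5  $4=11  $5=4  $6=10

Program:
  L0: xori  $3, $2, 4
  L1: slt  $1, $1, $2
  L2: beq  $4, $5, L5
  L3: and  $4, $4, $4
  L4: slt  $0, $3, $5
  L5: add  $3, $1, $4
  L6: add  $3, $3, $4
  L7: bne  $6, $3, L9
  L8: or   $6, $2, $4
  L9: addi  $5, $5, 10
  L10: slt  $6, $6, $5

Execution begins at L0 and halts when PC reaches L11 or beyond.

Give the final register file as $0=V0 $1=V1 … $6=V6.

$0=0 $1=0 $2=7 $3=22 $4=11 $5=14 $6=0

[0] xori  $3, $2, 4  →  {$0:0, $1:10, $2:7, $3:3, $4:11, $5:4, $6:10}
[1] slt  $1, $1, $2  →  {$0:0, $1:0, $2:7, $3:3, $4:11, $5:4, $6:10}
[2] beq  $4, $5, L5  →  {$0:0, $1:0, $2:7, $3:3, $4:11, $5:4, $6:10}  ⟨branch fallthrough⟩
[3] and  $4, $4, $4  →  {$0:0, $1:0, $2:7, $3:3, $4:11, $5:4, $6:10}
[4] slt  $0, $3, $5  →  {$0:0, $1:0, $2:7, $3:3, $4:11, $5:4, $6:10}
[5] add  $3, $1, $4  →  {$0:0, $1:0, $2:7, $3:11, $4:11, $5:4, $6:10}
[6] add  $3, $3, $4  →  {$0:0, $1:0, $2:7, $3:22, $4:11, $5:4, $6:10}
[7] bne  $6, $3, L9  →  {$0:0, $1:0, $2:7, $3:22, $4:11, $5:4, $6:10}  ⟨branch taken⟩
[8] or   $6, $2, $4  →  {$0:0, $1:0, $2:7, $3:22, $4:11, $5:4, $6:15}
[9] addi  $5, $5, 10  →  {$0:0, $1:0, $2:7, $3:22, $4:11, $5:14, $6:15}
[10] slt  $6, $6, $5  →  {$0:0, $1:0, $2:7, $3:22, $4:11, $5:14, $6:0}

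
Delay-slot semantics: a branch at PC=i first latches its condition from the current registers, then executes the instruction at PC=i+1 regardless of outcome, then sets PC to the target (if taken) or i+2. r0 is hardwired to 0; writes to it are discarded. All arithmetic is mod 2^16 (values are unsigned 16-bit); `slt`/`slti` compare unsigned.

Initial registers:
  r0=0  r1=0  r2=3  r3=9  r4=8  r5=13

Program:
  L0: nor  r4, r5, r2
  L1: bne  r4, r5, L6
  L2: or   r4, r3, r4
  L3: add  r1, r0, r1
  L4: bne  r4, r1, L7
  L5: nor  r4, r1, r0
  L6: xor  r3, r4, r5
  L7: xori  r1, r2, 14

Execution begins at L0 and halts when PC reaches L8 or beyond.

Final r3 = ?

PC=0  nor  r4, r5, r2        | r0=0 r1=0 r2=3 r3=9 r4=65520 r5=13
PC=1  bne  r4, r5, L6        | r0=0 r1=0 r2=3 r3=9 r4=65520 r5=13  [TAKEN]
PC=2  or   r4, r3, r4        | r0=0 r1=0 r2=3 r3=9 r4=65529 r5=13
PC=6  xor  r3, r4, r5        | r0=0 r1=0 r2=3 r3=65524 r4=65529 r5=13
PC=7  xori  r1, r2, 14       | r0=0 r1=13 r2=3 r3=65524 r4=65529 r5=13

65524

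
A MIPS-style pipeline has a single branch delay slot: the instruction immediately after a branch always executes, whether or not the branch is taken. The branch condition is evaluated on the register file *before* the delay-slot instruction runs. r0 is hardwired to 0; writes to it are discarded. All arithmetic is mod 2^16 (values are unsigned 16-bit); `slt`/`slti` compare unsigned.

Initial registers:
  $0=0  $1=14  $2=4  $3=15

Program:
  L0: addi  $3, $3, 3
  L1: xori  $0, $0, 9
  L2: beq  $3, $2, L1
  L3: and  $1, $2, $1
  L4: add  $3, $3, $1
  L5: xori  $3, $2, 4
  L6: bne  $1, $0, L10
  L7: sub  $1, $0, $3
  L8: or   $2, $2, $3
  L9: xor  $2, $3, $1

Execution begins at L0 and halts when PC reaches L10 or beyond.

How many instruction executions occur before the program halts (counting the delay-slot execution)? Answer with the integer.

[0] addi  $3, $3, 3  →  {$0:0, $1:14, $2:4, $3:18}
[1] xori  $0, $0, 9  →  {$0:0, $1:14, $2:4, $3:18}
[2] beq  $3, $2, L1  →  {$0:0, $1:14, $2:4, $3:18}  ⟨branch fallthrough⟩
[3] and  $1, $2, $1  →  {$0:0, $1:4, $2:4, $3:18}
[4] add  $3, $3, $1  →  {$0:0, $1:4, $2:4, $3:22}
[5] xori  $3, $2, 4  →  {$0:0, $1:4, $2:4, $3:0}
[6] bne  $1, $0, L10  →  {$0:0, $1:4, $2:4, $3:0}  ⟨branch taken⟩
[7] sub  $1, $0, $3  →  {$0:0, $1:0, $2:4, $3:0}

8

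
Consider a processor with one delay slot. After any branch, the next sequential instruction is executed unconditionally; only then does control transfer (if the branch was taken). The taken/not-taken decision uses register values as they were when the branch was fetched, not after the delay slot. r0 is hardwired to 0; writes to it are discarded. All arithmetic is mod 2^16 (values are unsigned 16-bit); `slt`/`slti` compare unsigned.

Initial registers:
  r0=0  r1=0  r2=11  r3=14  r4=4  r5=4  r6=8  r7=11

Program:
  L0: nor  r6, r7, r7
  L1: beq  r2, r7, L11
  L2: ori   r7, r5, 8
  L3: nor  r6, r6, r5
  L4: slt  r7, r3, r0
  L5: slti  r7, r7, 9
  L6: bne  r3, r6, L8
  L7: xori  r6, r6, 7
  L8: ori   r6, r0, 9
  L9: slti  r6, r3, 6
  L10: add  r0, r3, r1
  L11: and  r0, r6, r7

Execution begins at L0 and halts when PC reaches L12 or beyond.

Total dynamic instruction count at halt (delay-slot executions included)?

[0] nor  r6, r7, r7  →  {r0:0, r1:0, r2:11, r3:14, r4:4, r5:4, r6:65524, r7:11}
[1] beq  r2, r7, L11  →  {r0:0, r1:0, r2:11, r3:14, r4:4, r5:4, r6:65524, r7:11}  ⟨branch taken⟩
[2] ori   r7, r5, 8  →  {r0:0, r1:0, r2:11, r3:14, r4:4, r5:4, r6:65524, r7:12}
[11] and  r0, r6, r7  →  {r0:0, r1:0, r2:11, r3:14, r4:4, r5:4, r6:65524, r7:12}

4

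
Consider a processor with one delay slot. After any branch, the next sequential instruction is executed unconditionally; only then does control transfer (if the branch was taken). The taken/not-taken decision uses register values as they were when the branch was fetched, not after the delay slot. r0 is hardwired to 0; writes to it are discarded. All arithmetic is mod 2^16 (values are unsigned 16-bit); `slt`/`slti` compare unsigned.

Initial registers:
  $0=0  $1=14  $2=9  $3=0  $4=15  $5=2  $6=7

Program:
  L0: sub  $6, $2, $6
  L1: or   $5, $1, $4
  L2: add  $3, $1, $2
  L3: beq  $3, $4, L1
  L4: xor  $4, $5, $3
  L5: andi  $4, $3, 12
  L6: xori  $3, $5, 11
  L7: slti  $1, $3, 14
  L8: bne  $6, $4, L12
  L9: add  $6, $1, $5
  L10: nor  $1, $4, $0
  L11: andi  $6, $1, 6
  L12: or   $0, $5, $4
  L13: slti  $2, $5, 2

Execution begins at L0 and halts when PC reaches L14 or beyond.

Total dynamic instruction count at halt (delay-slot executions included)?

12

  step pc=0: sub  $6, $2, $6  regs=(0,14,9,0,15,2,2)
  step pc=1: or   $5, $1, $4  regs=(0,14,9,0,15,15,2)
  step pc=2: add  $3, $1, $2  regs=(0,14,9,23,15,15,2)
  step pc=3: beq  $3, $4, L1  cond=F  regs=(0,14,9,23,15,15,2)
  step pc=4: xor  $4, $5, $3  regs=(0,14,9,23,24,15,2)
  step pc=5: andi  $4, $3, 12  regs=(0,14,9,23,4,15,2)
  step pc=6: xori  $3, $5, 11  regs=(0,14,9,4,4,15,2)
  step pc=7: slti  $1, $3, 14  regs=(0,1,9,4,4,15,2)
  step pc=8: bne  $6, $4, L12  cond=T  regs=(0,1,9,4,4,15,2)
  step pc=9: add  $6, $1, $5  regs=(0,1,9,4,4,15,16)
  step pc=12: or   $0, $5, $4  regs=(0,1,9,4,4,15,16)
  step pc=13: slti  $2, $5, 2  regs=(0,1,0,4,4,15,16)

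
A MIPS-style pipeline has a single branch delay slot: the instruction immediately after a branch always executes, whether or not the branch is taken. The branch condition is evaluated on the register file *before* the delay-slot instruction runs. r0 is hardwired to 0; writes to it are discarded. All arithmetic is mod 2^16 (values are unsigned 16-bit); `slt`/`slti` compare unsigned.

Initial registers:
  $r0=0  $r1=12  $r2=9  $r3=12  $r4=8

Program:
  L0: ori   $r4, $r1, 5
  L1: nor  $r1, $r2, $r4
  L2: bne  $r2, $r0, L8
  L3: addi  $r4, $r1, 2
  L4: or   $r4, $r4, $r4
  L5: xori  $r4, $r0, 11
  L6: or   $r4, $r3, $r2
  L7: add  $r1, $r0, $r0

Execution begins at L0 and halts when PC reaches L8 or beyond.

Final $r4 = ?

  step pc=0: ori   $r4, $r1, 5  regs=(0,12,9,12,13)
  step pc=1: nor  $r1, $r2, $r4  regs=(0,65522,9,12,13)
  step pc=2: bne  $r2, $r0, L8  cond=T  regs=(0,65522,9,12,13)
  step pc=3: addi  $r4, $r1, 2  regs=(0,65522,9,12,65524)

65524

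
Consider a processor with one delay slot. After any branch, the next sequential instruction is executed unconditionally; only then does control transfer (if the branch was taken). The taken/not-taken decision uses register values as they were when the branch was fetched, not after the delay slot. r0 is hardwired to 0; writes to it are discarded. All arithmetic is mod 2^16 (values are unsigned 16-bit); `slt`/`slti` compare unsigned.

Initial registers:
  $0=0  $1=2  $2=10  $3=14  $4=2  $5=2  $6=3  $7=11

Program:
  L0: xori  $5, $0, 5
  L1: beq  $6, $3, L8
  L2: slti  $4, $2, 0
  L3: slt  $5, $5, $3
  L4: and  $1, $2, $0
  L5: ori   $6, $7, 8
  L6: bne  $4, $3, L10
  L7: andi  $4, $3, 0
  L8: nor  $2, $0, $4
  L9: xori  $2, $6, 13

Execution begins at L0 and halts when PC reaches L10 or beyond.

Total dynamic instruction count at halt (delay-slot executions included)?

8

  step pc=0: xori  $5, $0, 5  regs=(0,2,10,14,2,5,3,11)
  step pc=1: beq  $6, $3, L8  cond=F  regs=(0,2,10,14,2,5,3,11)
  step pc=2: slti  $4, $2, 0  regs=(0,2,10,14,0,5,3,11)
  step pc=3: slt  $5, $5, $3  regs=(0,2,10,14,0,1,3,11)
  step pc=4: and  $1, $2, $0  regs=(0,0,10,14,0,1,3,11)
  step pc=5: ori   $6, $7, 8  regs=(0,0,10,14,0,1,11,11)
  step pc=6: bne  $4, $3, L10  cond=T  regs=(0,0,10,14,0,1,11,11)
  step pc=7: andi  $4, $3, 0  regs=(0,0,10,14,0,1,11,11)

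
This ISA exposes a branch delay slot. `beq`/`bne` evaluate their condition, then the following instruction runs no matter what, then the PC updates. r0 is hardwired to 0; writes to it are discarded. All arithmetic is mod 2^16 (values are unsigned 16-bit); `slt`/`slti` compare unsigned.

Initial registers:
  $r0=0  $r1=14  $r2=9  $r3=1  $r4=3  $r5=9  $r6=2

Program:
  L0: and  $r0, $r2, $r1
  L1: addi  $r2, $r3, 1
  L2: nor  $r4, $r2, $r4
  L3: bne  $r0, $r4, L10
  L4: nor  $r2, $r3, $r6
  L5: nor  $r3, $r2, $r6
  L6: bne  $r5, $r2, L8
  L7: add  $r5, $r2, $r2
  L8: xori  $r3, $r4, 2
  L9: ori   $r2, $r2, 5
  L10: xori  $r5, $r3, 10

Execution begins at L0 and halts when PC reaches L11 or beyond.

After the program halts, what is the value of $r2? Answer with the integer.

PC=0  and  $r0, $r2, $r1     | $r0=0 $r1=14 $r2=9 $r3=1 $r4=3 $r5=9 $r6=2
PC=1  addi  $r2, $r3, 1      | $r0=0 $r1=14 $r2=2 $r3=1 $r4=3 $r5=9 $r6=2
PC=2  nor  $r4, $r2, $r4     | $r0=0 $r1=14 $r2=2 $r3=1 $r4=65532 $r5=9 $r6=2
PC=3  bne  $r0, $r4, L10     | $r0=0 $r1=14 $r2=2 $r3=1 $r4=65532 $r5=9 $r6=2  [TAKEN]
PC=4  nor  $r2, $r3, $r6     | $r0=0 $r1=14 $r2=65532 $r3=1 $r4=65532 $r5=9 $r6=2
PC=10 xori  $r5, $r3, 10     | $r0=0 $r1=14 $r2=65532 $r3=1 $r4=65532 $r5=11 $r6=2

65532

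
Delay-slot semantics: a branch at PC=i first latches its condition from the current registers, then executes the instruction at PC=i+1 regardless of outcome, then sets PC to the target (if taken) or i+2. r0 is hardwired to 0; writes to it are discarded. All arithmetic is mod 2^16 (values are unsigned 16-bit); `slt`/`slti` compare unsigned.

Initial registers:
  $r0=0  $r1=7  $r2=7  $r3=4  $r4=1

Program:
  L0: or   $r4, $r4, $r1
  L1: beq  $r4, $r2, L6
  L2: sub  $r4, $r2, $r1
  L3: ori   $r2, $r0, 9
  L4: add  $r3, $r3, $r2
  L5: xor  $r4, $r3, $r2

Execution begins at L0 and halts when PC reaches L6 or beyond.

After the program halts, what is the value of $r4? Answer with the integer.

#0 or   $r4, $r4, $r1 ; 0/7/7/4/7
#1 beq  $r4, $r2, L6 ; 0/7/7/4/7 ; →target
#2 sub  $r4, $r2, $r1 ; 0/7/7/4/0

0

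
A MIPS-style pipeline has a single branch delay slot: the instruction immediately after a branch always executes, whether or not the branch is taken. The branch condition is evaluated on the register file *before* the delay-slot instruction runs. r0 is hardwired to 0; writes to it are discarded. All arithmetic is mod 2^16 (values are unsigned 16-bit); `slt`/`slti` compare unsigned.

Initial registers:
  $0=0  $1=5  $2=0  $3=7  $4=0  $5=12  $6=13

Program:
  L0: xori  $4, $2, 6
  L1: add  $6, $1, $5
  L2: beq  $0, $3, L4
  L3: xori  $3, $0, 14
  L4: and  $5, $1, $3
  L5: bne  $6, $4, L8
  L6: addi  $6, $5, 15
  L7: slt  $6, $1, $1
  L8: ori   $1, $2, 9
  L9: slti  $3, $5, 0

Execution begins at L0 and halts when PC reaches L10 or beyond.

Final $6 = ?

#0 xori  $4, $2, 6 ; 0/5/0/7/6/12/13
#1 add  $6, $1, $5 ; 0/5/0/7/6/12/17
#2 beq  $0, $3, L4 ; 0/5/0/7/6/12/17 ; →fallthru
#3 xori  $3, $0, 14 ; 0/5/0/14/6/12/17
#4 and  $5, $1, $3 ; 0/5/0/14/6/4/17
#5 bne  $6, $4, L8 ; 0/5/0/14/6/4/17 ; →target
#6 addi  $6, $5, 15 ; 0/5/0/14/6/4/19
#8 ori   $1, $2, 9 ; 0/9/0/14/6/4/19
#9 slti  $3, $5, 0 ; 0/9/0/0/6/4/19

19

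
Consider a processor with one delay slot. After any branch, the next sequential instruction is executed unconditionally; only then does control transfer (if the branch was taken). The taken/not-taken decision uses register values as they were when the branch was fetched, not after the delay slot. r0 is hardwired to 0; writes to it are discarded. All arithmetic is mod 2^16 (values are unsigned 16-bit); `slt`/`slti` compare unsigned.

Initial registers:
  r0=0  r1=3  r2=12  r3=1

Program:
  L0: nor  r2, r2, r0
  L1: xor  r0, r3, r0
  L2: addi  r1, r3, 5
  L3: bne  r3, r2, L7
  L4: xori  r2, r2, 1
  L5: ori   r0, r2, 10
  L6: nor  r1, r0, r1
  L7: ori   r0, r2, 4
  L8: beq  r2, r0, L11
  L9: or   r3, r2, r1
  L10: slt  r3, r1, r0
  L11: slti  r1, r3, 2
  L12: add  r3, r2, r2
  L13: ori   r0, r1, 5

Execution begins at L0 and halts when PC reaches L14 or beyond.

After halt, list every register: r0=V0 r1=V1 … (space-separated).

PC=0  nor  r2, r2, r0        | r0=0 r1=3 r2=65523 r3=1
PC=1  xor  r0, r3, r0        | r0=0 r1=3 r2=65523 r3=1
PC=2  addi  r1, r3, 5        | r0=0 r1=6 r2=65523 r3=1
PC=3  bne  r3, r2, L7        | r0=0 r1=6 r2=65523 r3=1  [TAKEN]
PC=4  xori  r2, r2, 1        | r0=0 r1=6 r2=65522 r3=1
PC=7  ori   r0, r2, 4        | r0=0 r1=6 r2=65522 r3=1
PC=8  beq  r2, r0, L11       | r0=0 r1=6 r2=65522 r3=1  [not taken]
PC=9  or   r3, r2, r1        | r0=0 r1=6 r2=65522 r3=65526
PC=10 slt  r3, r1, r0        | r0=0 r1=6 r2=65522 r3=0
PC=11 slti  r1, r3, 2        | r0=0 r1=1 r2=65522 r3=0
PC=12 add  r3, r2, r2        | r0=0 r1=1 r2=65522 r3=65508
PC=13 ori   r0, r1, 5        | r0=0 r1=1 r2=65522 r3=65508

r0=0 r1=1 r2=65522 r3=65508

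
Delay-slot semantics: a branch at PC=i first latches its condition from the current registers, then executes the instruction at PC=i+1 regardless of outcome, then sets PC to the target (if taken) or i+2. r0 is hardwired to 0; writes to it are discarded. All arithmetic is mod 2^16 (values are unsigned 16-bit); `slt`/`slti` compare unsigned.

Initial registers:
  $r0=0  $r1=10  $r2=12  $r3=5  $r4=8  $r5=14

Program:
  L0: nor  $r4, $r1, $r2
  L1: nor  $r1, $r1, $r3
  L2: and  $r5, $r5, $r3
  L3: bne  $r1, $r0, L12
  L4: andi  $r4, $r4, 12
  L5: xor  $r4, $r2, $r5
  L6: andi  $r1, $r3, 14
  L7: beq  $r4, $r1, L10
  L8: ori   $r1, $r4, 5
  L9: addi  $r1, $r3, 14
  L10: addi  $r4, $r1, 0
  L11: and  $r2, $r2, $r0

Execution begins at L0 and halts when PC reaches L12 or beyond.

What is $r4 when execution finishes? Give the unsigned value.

0

PC=0  nor  $r4, $r1, $r2     | $r0=0 $r1=10 $r2=12 $r3=5 $r4=65521 $r5=14
PC=1  nor  $r1, $r1, $r3     | $r0=0 $r1=65520 $r2=12 $r3=5 $r4=65521 $r5=14
PC=2  and  $r5, $r5, $r3     | $r0=0 $r1=65520 $r2=12 $r3=5 $r4=65521 $r5=4
PC=3  bne  $r1, $r0, L12     | $r0=0 $r1=65520 $r2=12 $r3=5 $r4=65521 $r5=4  [TAKEN]
PC=4  andi  $r4, $r4, 12     | $r0=0 $r1=65520 $r2=12 $r3=5 $r4=0 $r5=4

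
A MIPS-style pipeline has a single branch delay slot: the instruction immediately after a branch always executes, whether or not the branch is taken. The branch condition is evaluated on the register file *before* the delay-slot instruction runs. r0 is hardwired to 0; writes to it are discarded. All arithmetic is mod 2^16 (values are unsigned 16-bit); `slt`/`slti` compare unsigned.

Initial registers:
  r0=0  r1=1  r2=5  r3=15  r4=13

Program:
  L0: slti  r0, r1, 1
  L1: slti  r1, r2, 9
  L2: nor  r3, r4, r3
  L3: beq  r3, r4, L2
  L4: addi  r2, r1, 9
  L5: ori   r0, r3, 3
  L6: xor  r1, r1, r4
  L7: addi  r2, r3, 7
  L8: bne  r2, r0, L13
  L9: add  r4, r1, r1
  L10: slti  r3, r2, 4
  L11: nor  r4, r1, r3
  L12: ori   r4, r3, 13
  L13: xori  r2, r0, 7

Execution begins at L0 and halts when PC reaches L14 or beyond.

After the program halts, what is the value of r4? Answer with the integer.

PC=0  slti  r0, r1, 1        | r0=0 r1=1 r2=5 r3=15 r4=13
PC=1  slti  r1, r2, 9        | r0=0 r1=1 r2=5 r3=15 r4=13
PC=2  nor  r3, r4, r3        | r0=0 r1=1 r2=5 r3=65520 r4=13
PC=3  beq  r3, r4, L2        | r0=0 r1=1 r2=5 r3=65520 r4=13  [not taken]
PC=4  addi  r2, r1, 9        | r0=0 r1=1 r2=10 r3=65520 r4=13
PC=5  ori   r0, r3, 3        | r0=0 r1=1 r2=10 r3=65520 r4=13
PC=6  xor  r1, r1, r4        | r0=0 r1=12 r2=10 r3=65520 r4=13
PC=7  addi  r2, r3, 7        | r0=0 r1=12 r2=65527 r3=65520 r4=13
PC=8  bne  r2, r0, L13       | r0=0 r1=12 r2=65527 r3=65520 r4=13  [TAKEN]
PC=9  add  r4, r1, r1        | r0=0 r1=12 r2=65527 r3=65520 r4=24
PC=13 xori  r2, r0, 7        | r0=0 r1=12 r2=7 r3=65520 r4=24

24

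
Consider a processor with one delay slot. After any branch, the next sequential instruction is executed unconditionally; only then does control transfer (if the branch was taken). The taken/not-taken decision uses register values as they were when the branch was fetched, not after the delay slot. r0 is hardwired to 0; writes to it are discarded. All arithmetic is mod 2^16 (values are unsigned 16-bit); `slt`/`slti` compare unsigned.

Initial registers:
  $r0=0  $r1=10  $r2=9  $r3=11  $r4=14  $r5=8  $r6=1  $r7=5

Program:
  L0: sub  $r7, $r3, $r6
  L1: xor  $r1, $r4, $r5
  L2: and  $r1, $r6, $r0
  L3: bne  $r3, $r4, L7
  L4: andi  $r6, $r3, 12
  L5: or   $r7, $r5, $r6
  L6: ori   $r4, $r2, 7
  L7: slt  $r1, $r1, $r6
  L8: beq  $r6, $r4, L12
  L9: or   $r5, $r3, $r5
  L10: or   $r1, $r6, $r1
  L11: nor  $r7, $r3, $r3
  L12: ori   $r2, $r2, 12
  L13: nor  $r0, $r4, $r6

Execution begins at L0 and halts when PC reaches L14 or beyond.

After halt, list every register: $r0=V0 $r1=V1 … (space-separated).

#0 sub  $r7, $r3, $r6 ; 0/10/9/11/14/8/1/10
#1 xor  $r1, $r4, $r5 ; 0/6/9/11/14/8/1/10
#2 and  $r1, $r6, $r0 ; 0/0/9/11/14/8/1/10
#3 bne  $r3, $r4, L7 ; 0/0/9/11/14/8/1/10 ; →target
#4 andi  $r6, $r3, 12 ; 0/0/9/11/14/8/8/10
#7 slt  $r1, $r1, $r6 ; 0/1/9/11/14/8/8/10
#8 beq  $r6, $r4, L12 ; 0/1/9/11/14/8/8/10 ; →fallthru
#9 or   $r5, $r3, $r5 ; 0/1/9/11/14/11/8/10
#10 or   $r1, $r6, $r1 ; 0/9/9/11/14/11/8/10
#11 nor  $r7, $r3, $r3 ; 0/9/9/11/14/11/8/65524
#12 ori   $r2, $r2, 12 ; 0/9/13/11/14/11/8/65524
#13 nor  $r0, $r4, $r6 ; 0/9/13/11/14/11/8/65524

$r0=0 $r1=9 $r2=13 $r3=11 $r4=14 $r5=11 $r6=8 $r7=65524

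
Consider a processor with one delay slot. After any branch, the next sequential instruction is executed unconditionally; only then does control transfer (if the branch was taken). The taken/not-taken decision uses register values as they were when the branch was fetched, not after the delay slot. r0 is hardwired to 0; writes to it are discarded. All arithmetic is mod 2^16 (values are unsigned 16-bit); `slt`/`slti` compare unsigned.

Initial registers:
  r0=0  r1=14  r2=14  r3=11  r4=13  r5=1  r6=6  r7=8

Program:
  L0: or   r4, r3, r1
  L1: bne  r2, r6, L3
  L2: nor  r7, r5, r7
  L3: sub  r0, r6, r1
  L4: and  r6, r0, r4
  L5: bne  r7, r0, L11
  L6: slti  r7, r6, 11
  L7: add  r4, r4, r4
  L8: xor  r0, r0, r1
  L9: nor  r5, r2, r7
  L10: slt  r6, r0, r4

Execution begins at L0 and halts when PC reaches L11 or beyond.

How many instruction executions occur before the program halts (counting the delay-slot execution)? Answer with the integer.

PC=0  or   r4, r3, r1        | r0=0 r1=14 r2=14 r3=11 r4=15 r5=1 r6=6 r7=8
PC=1  bne  r2, r6, L3        | r0=0 r1=14 r2=14 r3=11 r4=15 r5=1 r6=6 r7=8  [TAKEN]
PC=2  nor  r7, r5, r7        | r0=0 r1=14 r2=14 r3=11 r4=15 r5=1 r6=6 r7=65526
PC=3  sub  r0, r6, r1        | r0=0 r1=14 r2=14 r3=11 r4=15 r5=1 r6=6 r7=65526
PC=4  and  r6, r0, r4        | r0=0 r1=14 r2=14 r3=11 r4=15 r5=1 r6=0 r7=65526
PC=5  bne  r7, r0, L11       | r0=0 r1=14 r2=14 r3=11 r4=15 r5=1 r6=0 r7=65526  [TAKEN]
PC=6  slti  r7, r6, 11       | r0=0 r1=14 r2=14 r3=11 r4=15 r5=1 r6=0 r7=1

7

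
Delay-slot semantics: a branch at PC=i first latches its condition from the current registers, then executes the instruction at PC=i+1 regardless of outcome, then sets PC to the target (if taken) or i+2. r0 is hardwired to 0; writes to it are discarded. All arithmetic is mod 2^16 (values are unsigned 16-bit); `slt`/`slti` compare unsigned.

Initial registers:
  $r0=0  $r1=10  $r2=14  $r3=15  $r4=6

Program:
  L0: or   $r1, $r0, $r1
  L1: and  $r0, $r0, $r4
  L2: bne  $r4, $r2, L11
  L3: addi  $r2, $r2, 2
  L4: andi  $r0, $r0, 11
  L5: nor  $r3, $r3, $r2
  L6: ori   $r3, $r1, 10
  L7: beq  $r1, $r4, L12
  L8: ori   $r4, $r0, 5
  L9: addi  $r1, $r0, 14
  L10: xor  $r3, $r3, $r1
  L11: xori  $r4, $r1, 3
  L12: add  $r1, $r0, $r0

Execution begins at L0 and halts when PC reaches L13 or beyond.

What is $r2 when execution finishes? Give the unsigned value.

16

PC=0  or   $r1, $r0, $r1     | $r0=0 $r1=10 $r2=14 $r3=15 $r4=6
PC=1  and  $r0, $r0, $r4     | $r0=0 $r1=10 $r2=14 $r3=15 $r4=6
PC=2  bne  $r4, $r2, L11     | $r0=0 $r1=10 $r2=14 $r3=15 $r4=6  [TAKEN]
PC=3  addi  $r2, $r2, 2      | $r0=0 $r1=10 $r2=16 $r3=15 $r4=6
PC=11 xori  $r4, $r1, 3      | $r0=0 $r1=10 $r2=16 $r3=15 $r4=9
PC=12 add  $r1, $r0, $r0     | $r0=0 $r1=0 $r2=16 $r3=15 $r4=9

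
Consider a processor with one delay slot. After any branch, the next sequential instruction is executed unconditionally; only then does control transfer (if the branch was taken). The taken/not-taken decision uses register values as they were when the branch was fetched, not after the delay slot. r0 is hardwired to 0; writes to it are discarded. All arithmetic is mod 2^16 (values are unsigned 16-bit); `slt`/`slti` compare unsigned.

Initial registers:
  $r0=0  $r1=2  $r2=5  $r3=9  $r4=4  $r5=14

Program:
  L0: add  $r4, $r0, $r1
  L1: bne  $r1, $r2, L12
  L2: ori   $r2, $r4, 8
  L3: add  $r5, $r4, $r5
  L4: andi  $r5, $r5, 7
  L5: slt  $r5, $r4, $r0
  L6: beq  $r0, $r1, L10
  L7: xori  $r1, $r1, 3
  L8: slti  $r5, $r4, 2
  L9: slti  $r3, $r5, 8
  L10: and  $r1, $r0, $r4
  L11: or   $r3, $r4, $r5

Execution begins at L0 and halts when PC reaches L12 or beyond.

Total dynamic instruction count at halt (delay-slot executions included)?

3

[0] add  $r4, $r0, $r1  →  {$r0:0, $r1:2, $r2:5, $r3:9, $r4:2, $r5:14}
[1] bne  $r1, $r2, L12  →  {$r0:0, $r1:2, $r2:5, $r3:9, $r4:2, $r5:14}  ⟨branch taken⟩
[2] ori   $r2, $r4, 8  →  {$r0:0, $r1:2, $r2:10, $r3:9, $r4:2, $r5:14}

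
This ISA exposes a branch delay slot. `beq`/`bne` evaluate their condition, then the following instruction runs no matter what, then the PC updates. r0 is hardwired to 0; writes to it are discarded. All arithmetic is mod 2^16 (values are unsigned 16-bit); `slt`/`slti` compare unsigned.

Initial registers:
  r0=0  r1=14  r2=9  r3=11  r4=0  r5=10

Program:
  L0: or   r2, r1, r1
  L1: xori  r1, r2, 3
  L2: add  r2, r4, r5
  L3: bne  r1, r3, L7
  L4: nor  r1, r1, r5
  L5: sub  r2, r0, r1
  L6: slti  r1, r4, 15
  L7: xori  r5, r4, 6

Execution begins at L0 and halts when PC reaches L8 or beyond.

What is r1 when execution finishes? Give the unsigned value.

PC=0  or   r2, r1, r1        | r0=0 r1=14 r2=14 r3=11 r4=0 r5=10
PC=1  xori  r1, r2, 3        | r0=0 r1=13 r2=14 r3=11 r4=0 r5=10
PC=2  add  r2, r4, r5        | r0=0 r1=13 r2=10 r3=11 r4=0 r5=10
PC=3  bne  r1, r3, L7        | r0=0 r1=13 r2=10 r3=11 r4=0 r5=10  [TAKEN]
PC=4  nor  r1, r1, r5        | r0=0 r1=65520 r2=10 r3=11 r4=0 r5=10
PC=7  xori  r5, r4, 6        | r0=0 r1=65520 r2=10 r3=11 r4=0 r5=6

65520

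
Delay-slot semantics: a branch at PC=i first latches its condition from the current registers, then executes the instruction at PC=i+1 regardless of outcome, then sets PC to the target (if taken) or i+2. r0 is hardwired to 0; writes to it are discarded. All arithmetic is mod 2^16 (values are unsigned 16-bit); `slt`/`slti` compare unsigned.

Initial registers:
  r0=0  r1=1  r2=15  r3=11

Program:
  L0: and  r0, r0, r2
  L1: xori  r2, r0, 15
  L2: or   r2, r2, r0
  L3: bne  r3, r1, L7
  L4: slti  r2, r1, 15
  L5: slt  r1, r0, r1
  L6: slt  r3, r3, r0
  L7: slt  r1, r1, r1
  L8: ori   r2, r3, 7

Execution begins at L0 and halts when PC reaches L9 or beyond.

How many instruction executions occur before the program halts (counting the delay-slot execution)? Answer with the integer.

PC=0  and  r0, r0, r2        | r0=0 r1=1 r2=15 r3=11
PC=1  xori  r2, r0, 15       | r0=0 r1=1 r2=15 r3=11
PC=2  or   r2, r2, r0        | r0=0 r1=1 r2=15 r3=11
PC=3  bne  r3, r1, L7        | r0=0 r1=1 r2=15 r3=11  [TAKEN]
PC=4  slti  r2, r1, 15       | r0=0 r1=1 r2=1 r3=11
PC=7  slt  r1, r1, r1        | r0=0 r1=0 r2=1 r3=11
PC=8  ori   r2, r3, 7        | r0=0 r1=0 r2=15 r3=11

7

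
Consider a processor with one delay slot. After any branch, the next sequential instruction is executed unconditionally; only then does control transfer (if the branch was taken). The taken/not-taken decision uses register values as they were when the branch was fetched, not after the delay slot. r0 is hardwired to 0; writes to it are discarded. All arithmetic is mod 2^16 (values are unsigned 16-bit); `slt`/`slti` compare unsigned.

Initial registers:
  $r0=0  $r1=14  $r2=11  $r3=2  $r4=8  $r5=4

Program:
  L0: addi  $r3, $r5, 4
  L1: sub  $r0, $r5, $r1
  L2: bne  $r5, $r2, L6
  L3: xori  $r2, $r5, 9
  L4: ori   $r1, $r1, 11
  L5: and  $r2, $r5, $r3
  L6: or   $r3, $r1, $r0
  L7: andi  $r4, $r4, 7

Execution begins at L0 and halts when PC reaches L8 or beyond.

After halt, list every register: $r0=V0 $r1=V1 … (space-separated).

[0] addi  $r3, $r5, 4  →  {$r0:0, $r1:14, $r2:11, $r3:8, $r4:8, $r5:4}
[1] sub  $r0, $r5, $r1  →  {$r0:0, $r1:14, $r2:11, $r3:8, $r4:8, $r5:4}
[2] bne  $r5, $r2, L6  →  {$r0:0, $r1:14, $r2:11, $r3:8, $r4:8, $r5:4}  ⟨branch taken⟩
[3] xori  $r2, $r5, 9  →  {$r0:0, $r1:14, $r2:13, $r3:8, $r4:8, $r5:4}
[6] or   $r3, $r1, $r0  →  {$r0:0, $r1:14, $r2:13, $r3:14, $r4:8, $r5:4}
[7] andi  $r4, $r4, 7  →  {$r0:0, $r1:14, $r2:13, $r3:14, $r4:0, $r5:4}

$r0=0 $r1=14 $r2=13 $r3=14 $r4=0 $r5=4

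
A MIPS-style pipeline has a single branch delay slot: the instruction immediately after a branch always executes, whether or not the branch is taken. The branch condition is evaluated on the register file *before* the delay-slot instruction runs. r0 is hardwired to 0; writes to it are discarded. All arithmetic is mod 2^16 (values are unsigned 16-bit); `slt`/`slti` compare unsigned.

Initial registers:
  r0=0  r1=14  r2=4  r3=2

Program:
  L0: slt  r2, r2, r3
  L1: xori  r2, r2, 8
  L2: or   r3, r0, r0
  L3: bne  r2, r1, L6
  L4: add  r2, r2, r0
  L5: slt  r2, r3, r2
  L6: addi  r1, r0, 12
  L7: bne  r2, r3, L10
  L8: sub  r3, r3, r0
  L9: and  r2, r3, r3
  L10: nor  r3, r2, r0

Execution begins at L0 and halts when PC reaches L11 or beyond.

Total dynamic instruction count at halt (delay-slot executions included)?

#0 slt  r2, r2, r3 ; 0/14/0/2
#1 xori  r2, r2, 8 ; 0/14/8/2
#2 or   r3, r0, r0 ; 0/14/8/0
#3 bne  r2, r1, L6 ; 0/14/8/0 ; →target
#4 add  r2, r2, r0 ; 0/14/8/0
#6 addi  r1, r0, 12 ; 0/12/8/0
#7 bne  r2, r3, L10 ; 0/12/8/0 ; →target
#8 sub  r3, r3, r0 ; 0/12/8/0
#10 nor  r3, r2, r0 ; 0/12/8/65527

9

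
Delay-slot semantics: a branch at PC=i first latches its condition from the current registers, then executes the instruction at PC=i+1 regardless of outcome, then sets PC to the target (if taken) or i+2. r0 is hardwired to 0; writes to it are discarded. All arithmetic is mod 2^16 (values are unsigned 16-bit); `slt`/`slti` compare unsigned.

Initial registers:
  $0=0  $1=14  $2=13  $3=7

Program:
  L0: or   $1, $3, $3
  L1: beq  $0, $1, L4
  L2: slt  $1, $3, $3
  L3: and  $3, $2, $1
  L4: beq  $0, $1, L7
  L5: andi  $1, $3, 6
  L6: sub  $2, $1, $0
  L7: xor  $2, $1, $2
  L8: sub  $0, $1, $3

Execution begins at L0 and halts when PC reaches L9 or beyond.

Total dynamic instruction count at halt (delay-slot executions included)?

8

[0] or   $1, $3, $3  →  {$0:0, $1:7, $2:13, $3:7}
[1] beq  $0, $1, L4  →  {$0:0, $1:7, $2:13, $3:7}  ⟨branch fallthrough⟩
[2] slt  $1, $3, $3  →  {$0:0, $1:0, $2:13, $3:7}
[3] and  $3, $2, $1  →  {$0:0, $1:0, $2:13, $3:0}
[4] beq  $0, $1, L7  →  {$0:0, $1:0, $2:13, $3:0}  ⟨branch taken⟩
[5] andi  $1, $3, 6  →  {$0:0, $1:0, $2:13, $3:0}
[7] xor  $2, $1, $2  →  {$0:0, $1:0, $2:13, $3:0}
[8] sub  $0, $1, $3  →  {$0:0, $1:0, $2:13, $3:0}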